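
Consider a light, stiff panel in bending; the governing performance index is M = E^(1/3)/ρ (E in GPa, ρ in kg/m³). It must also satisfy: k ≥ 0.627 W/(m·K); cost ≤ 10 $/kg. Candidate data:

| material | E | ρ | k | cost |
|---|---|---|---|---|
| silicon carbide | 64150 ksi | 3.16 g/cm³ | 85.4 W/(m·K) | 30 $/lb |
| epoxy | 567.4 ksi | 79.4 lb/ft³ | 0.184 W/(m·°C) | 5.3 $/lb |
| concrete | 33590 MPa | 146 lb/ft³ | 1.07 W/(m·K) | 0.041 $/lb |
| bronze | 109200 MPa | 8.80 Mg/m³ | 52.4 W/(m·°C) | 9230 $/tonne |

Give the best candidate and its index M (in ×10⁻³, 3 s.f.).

Screen on constraints: k ≥ 0.627 W/(m·K); cost ≤ 10 $/kg. Survivors: concrete, bronze.
After converting to SI:
  concrete: E = 33.59 GPa, ρ = 2339 kg/m³
  bronze: E = 109.2 GPa, ρ = 8800 kg/m³
  concrete: M = 1.38×10⁻³
  bronze: M = 0.543×10⁻³
Concrete has the largest M.

concrete, M = 1.38×10⁻³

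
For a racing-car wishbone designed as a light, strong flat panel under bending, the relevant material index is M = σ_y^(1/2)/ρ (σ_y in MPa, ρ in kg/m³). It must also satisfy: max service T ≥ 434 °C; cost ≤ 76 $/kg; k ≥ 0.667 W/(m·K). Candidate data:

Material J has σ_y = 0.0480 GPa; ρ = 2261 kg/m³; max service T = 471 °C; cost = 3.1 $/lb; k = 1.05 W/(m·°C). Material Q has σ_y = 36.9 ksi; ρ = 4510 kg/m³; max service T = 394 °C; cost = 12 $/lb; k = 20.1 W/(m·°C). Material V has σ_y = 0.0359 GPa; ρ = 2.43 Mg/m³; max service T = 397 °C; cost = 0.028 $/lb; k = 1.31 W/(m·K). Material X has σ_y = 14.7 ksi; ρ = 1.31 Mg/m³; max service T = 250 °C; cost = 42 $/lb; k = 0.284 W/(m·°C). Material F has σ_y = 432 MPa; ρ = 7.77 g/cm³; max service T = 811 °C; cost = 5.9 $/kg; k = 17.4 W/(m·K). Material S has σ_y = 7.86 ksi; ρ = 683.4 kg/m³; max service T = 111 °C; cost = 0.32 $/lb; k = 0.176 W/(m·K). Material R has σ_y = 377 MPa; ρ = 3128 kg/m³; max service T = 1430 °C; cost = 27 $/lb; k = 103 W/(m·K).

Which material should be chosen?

Screen on constraints: max service T ≥ 434 °C; cost ≤ 76 $/kg; k ≥ 0.667 W/(m·K). Survivors: material J, material F, material R.
Normalizing units and computing the index:
  material J: σ_y = 48.00 MPa, ρ = 2261 kg/m³
  material F: σ_y = 432.0 MPa, ρ = 7770 kg/m³
  material R: σ_y = 377.0 MPa, ρ = 3128 kg/m³
  material R: M = 6.21×10⁻³
  material J: M = 3.06×10⁻³
  material F: M = 2.67×10⁻³
Highest index: material R.

material R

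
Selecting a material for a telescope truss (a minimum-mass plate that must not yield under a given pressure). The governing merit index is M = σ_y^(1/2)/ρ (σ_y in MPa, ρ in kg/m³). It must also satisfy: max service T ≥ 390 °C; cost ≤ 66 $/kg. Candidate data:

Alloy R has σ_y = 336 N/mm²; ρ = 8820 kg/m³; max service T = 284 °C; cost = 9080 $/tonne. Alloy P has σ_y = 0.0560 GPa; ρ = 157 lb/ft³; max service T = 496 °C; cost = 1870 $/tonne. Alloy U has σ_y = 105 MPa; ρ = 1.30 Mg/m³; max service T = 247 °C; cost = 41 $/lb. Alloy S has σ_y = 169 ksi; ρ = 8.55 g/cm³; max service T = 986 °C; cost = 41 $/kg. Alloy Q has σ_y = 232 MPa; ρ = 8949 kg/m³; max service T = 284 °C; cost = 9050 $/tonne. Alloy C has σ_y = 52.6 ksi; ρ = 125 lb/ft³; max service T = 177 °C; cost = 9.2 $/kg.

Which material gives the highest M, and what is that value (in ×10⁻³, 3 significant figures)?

alloy S, M = 3.99×10⁻³

Screen on constraints: max service T ≥ 390 °C; cost ≤ 66 $/kg. Survivors: alloy P, alloy S.
After converting to SI:
  alloy P: σ_y = 56.00 MPa, ρ = 2515 kg/m³
  alloy S: σ_y = 1165 MPa, ρ = 8550 kg/m³
  alloy S: M = 3.99×10⁻³
  alloy P: M = 2.98×10⁻³
The maximum is for alloy S.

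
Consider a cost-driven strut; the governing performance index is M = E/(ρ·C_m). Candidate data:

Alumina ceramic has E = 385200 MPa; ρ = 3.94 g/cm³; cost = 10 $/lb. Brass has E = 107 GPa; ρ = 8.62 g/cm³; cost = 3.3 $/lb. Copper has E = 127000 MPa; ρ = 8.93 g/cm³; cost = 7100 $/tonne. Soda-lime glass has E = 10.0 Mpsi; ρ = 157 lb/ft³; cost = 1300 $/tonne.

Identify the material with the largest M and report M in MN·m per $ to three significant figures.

Normalizing units and computing the index:
  alumina ceramic: E = 385.2 GPa, ρ = 3940 kg/m³, cost = 22.05 $/kg
  brass: E = 107.0 GPa, ρ = 8620 kg/m³, cost = 7.275 $/kg
  copper: E = 127.0 GPa, ρ = 8930 kg/m³, cost = 7.100 $/kg
  soda-lime glass: E = 68.95 GPa, ρ = 2515 kg/m³, cost = 1.300 $/kg
  soda-lime glass: M = 21.1 MN·m per $
  alumina ceramic: M = 4.43 MN·m per $
  copper: M = 2.00 MN·m per $
  brass: M = 1.71 MN·m per $
The maximum is for soda-lime glass.

soda-lime glass, M = 21.1 MN·m per $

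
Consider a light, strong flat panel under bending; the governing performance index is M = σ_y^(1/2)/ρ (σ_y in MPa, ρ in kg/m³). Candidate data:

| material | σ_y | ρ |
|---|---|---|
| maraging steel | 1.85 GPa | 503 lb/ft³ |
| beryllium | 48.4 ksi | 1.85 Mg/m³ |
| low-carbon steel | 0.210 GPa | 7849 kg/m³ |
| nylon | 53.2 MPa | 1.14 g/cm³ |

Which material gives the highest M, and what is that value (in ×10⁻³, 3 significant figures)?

In SI units:
  maraging steel: σ_y = 1850 MPa, ρ = 8057 kg/m³
  beryllium: σ_y = 333.7 MPa, ρ = 1850 kg/m³
  low-carbon steel: σ_y = 210.0 MPa, ρ = 7849 kg/m³
  nylon: σ_y = 53.20 MPa, ρ = 1140 kg/m³
  beryllium: M = 9.87×10⁻³
  nylon: M = 6.40×10⁻³
  maraging steel: M = 5.34×10⁻³
  low-carbon steel: M = 1.85×10⁻³
Highest index: beryllium.

beryllium, M = 9.87×10⁻³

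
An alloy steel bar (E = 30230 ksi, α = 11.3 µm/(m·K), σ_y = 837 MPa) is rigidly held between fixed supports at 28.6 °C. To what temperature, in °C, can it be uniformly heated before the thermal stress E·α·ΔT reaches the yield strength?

E = 30230 ksi = 208.4 GPa.
E·α·ΔT = 837.0 MPa ⇒ ΔT = 837.0 / (208.4×10³ × 11.3×10⁻⁶) = 355.4 K.
T = 28.6 + 355.4 = 384.0 °C.

384 °C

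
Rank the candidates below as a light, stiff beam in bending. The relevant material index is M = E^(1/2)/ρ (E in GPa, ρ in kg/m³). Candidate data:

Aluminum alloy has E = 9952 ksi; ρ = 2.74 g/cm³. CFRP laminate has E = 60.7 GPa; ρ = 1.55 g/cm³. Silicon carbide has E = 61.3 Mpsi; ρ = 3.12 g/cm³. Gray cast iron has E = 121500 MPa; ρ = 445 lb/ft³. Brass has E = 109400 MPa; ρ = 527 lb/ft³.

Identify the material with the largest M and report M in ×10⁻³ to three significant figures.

silicon carbide, M = 6.59×10⁻³

In SI units:
  aluminum alloy: E = 68.62 GPa, ρ = 2740 kg/m³
  CFRP laminate: E = 60.70 GPa, ρ = 1550 kg/m³
  silicon carbide: E = 422.6 GPa, ρ = 3120 kg/m³
  gray cast iron: E = 121.5 GPa, ρ = 7128 kg/m³
  brass: E = 109.4 GPa, ρ = 8442 kg/m³
  silicon carbide: M = 6.59×10⁻³
  CFRP laminate: M = 5.03×10⁻³
  aluminum alloy: M = 3.02×10⁻³
  gray cast iron: M = 1.55×10⁻³
  brass: M = 1.24×10⁻³
Highest index: silicon carbide.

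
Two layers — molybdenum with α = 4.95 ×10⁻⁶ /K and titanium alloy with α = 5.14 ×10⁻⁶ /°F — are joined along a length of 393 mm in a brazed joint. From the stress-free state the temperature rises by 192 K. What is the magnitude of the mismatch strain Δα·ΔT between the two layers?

8.26×10⁻⁴

titanium alloy: α = 5.14×10⁻⁶/°F × 9/5 = 9.25×10⁻⁶/K.
Δα = |4.95 − 9.25|×10⁻⁶/K = 4.30×10⁻⁶/K.
Mismatch strain = Δα·ΔT = 4.30×10⁻⁶ × 192.0 = 8.26×10⁻⁴.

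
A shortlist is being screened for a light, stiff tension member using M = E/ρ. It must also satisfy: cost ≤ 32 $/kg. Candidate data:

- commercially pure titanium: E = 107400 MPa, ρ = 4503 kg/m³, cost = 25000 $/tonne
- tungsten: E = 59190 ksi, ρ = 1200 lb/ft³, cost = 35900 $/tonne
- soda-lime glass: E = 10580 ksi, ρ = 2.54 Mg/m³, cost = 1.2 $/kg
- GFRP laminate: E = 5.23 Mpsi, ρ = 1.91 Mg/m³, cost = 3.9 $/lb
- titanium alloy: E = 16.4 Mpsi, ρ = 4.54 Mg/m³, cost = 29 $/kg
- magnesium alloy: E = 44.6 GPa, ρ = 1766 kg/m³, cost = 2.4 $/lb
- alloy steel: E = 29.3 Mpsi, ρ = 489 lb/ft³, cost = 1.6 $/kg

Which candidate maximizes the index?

Screen on constraints: cost ≤ 32 $/kg. Survivors: commercially pure titanium, soda-lime glass, GFRP laminate, titanium alloy, magnesium alloy, alloy steel.
Convert each candidate to consistent units, then evaluate M:
  commercially pure titanium: E = 107.4 GPa, ρ = 4503 kg/m³
  soda-lime glass: E = 72.95 GPa, ρ = 2540 kg/m³
  GFRP laminate: E = 36.06 GPa, ρ = 1910 kg/m³
  titanium alloy: E = 113.1 GPa, ρ = 4540 kg/m³
  magnesium alloy: E = 44.60 GPa, ρ = 1766 kg/m³
  alloy steel: E = 202.0 GPa, ρ = 7833 kg/m³
  soda-lime glass: M = 28.7 MN·m/kg
  alloy steel: M = 25.8 MN·m/kg
  magnesium alloy: M = 25.3 MN·m/kg
  titanium alloy: M = 24.9 MN·m/kg
  commercially pure titanium: M = 23.9 MN·m/kg
  GFRP laminate: M = 18.9 MN·m/kg
Soda-lime glass ranks first.

soda-lime glass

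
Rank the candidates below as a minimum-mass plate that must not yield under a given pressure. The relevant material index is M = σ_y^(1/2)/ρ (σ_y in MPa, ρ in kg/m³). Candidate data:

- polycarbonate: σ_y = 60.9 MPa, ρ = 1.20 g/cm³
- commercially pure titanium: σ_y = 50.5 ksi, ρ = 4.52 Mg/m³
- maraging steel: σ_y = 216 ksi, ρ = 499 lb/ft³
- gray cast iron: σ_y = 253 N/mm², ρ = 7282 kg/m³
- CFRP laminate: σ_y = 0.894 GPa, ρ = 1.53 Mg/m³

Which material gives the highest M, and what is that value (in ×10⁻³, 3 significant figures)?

CFRP laminate, M = 19.5×10⁻³

Normalizing units and computing the index:
  polycarbonate: σ_y = 60.90 MPa, ρ = 1200 kg/m³
  commercially pure titanium: σ_y = 348.2 MPa, ρ = 4520 kg/m³
  maraging steel: σ_y = 1489 MPa, ρ = 7993 kg/m³
  gray cast iron: σ_y = 253.0 MPa, ρ = 7282 kg/m³
  CFRP laminate: σ_y = 894.0 MPa, ρ = 1530 kg/m³
  CFRP laminate: M = 19.5×10⁻³
  polycarbonate: M = 6.50×10⁻³
  maraging steel: M = 4.83×10⁻³
  commercially pure titanium: M = 4.13×10⁻³
  gray cast iron: M = 2.18×10⁻³
CFRP laminate has the largest M.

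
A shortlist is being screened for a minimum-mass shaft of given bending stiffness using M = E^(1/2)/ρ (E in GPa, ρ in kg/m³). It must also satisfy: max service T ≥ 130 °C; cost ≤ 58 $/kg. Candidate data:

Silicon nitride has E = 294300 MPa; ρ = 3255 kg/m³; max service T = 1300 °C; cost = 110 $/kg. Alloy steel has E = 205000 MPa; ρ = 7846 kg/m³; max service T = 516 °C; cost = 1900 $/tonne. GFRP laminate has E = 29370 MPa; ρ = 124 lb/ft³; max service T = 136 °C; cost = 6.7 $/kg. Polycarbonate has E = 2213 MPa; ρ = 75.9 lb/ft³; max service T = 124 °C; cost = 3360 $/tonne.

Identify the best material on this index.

Screen on constraints: max service T ≥ 130 °C; cost ≤ 58 $/kg. Survivors: alloy steel, GFRP laminate.
Normalizing units and computing the index:
  alloy steel: E = 205.0 GPa, ρ = 7846 kg/m³
  GFRP laminate: E = 29.37 GPa, ρ = 1986 kg/m³
  GFRP laminate: M = 2.73×10⁻³
  alloy steel: M = 1.82×10⁻³
GFRP laminate ranks first.

GFRP laminate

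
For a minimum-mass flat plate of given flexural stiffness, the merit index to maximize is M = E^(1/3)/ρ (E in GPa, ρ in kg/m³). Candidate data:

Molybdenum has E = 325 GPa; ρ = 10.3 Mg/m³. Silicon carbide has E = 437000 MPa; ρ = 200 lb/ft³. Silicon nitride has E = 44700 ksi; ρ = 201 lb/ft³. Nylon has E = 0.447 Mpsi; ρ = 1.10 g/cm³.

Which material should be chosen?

Convert each candidate to consistent units, then evaluate M:
  molybdenum: E = 325.0 GPa, ρ = 10300 kg/m³
  silicon carbide: E = 437.0 GPa, ρ = 3204 kg/m³
  silicon nitride: E = 308.2 GPa, ρ = 3220 kg/m³
  nylon: E = 3.082 GPa, ρ = 1100 kg/m³
  silicon carbide: M = 2.37×10⁻³
  silicon nitride: M = 2.10×10⁻³
  nylon: M = 1.32×10⁻³
  molybdenum: M = 0.668×10⁻³
The maximum is for silicon carbide.

silicon carbide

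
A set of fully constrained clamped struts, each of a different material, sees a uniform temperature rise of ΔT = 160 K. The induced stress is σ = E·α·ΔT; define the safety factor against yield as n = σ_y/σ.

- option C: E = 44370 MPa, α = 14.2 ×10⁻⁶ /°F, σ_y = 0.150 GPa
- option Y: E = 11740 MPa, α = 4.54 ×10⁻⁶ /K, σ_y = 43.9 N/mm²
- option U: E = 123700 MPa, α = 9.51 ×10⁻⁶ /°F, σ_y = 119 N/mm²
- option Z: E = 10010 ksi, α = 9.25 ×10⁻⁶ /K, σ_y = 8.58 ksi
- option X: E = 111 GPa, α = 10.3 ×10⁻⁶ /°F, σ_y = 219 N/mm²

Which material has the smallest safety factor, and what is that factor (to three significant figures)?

With everything in SI (GPa, ×10⁻⁶/K, MPa):
  option C: E = 44.37, α = 25.6, σ_y = 150.0 → σ = 181 MPa, n = 0.827
  option Y: E = 11.74, α = 4.54, σ_y = 43.90 → σ = 8.53 MPa, n = 5.15
  option U: E = 123.7, α = 17.1, σ_y = 119.0 → σ = 339 MPa, n = 0.351
  option Z: E = 69.02, α = 9.25, σ_y = 59.16 → σ = 102 MPa, n = 0.579
  option X: E = 111.0, α = 18.5, σ_y = 219.0 → σ = 329 MPa, n = 0.665
The minimum is option U at n = 0.351.

option U, n = 0.351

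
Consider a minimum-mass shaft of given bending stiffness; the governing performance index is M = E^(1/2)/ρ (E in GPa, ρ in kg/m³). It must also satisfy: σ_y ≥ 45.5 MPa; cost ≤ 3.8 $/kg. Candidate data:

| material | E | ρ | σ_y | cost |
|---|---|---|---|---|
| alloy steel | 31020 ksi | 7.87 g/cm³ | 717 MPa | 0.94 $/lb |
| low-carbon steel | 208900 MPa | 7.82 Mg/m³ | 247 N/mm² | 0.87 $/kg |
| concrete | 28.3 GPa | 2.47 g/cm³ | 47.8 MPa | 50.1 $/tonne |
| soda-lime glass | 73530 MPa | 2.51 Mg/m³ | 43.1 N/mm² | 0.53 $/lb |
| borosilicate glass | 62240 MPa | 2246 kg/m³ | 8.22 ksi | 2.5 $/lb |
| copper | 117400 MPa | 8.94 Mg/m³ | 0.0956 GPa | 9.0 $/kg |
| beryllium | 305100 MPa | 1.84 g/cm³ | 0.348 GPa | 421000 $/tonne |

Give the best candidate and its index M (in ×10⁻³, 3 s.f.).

Screen on constraints: σ_y ≥ 45.5 MPa; cost ≤ 3.8 $/kg. Survivors: alloy steel, low-carbon steel, concrete.
Convert each candidate to consistent units, then evaluate M:
  alloy steel: E = 213.9 GPa, ρ = 7870 kg/m³
  low-carbon steel: E = 208.9 GPa, ρ = 7820 kg/m³
  concrete: E = 28.30 GPa, ρ = 2470 kg/m³
  concrete: M = 2.15×10⁻³
  alloy steel: M = 1.86×10⁻³
  low-carbon steel: M = 1.85×10⁻³
The maximum is for concrete.

concrete, M = 2.15×10⁻³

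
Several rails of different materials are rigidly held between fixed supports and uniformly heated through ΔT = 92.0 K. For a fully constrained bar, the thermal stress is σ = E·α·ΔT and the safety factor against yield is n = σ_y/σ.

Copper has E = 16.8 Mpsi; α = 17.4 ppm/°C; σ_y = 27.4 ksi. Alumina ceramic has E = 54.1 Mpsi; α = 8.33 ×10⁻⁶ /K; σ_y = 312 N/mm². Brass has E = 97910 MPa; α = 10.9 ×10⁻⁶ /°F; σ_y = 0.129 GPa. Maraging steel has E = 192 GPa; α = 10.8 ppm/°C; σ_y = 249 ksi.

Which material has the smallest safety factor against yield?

brass

In consistent units (E in GPa, α in ×10⁻⁶/K, σ_y in MPa):
  copper: E = 115.8, α = 17.4, σ_y = 188.9 → σ = 185 MPa, n = 1.02
  alumina ceramic: E = 373.0, α = 8.33, σ_y = 312.0 → σ = 286 MPa, n = 1.09
  brass: E = 97.91, α = 19.6, σ_y = 129.0 → σ = 177 MPa, n = 0.730
  maraging steel: E = 192.0, α = 10.8, σ_y = 1717 → σ = 191 MPa, n = 9.00
The minimum is brass at n = 0.730.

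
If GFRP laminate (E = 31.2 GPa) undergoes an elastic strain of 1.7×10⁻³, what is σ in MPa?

σ = E·ε = 31200 MPa × 1.7×10⁻³ = 53.0 MPa.

53.0 MPa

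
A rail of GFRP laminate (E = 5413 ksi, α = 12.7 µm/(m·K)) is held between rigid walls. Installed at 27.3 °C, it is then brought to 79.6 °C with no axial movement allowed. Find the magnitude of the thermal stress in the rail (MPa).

24.8 MPa

E = 5413 ksi = 37.32 GPa.
ΔT = 52.30 K. Constrained thermal stress σ = E·α·ΔT = 37.32×10³ MPa × 12.7×10⁻⁶ × 52.30 = 24.8 MPa (compressive).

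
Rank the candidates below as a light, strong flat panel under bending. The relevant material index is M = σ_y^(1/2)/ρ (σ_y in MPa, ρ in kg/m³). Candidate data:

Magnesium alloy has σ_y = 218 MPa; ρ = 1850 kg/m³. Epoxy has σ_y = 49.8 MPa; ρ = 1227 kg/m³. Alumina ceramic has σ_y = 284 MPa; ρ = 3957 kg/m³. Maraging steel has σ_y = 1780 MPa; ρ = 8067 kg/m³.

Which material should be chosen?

Per-candidate index values:
  magnesium alloy: M = 7.98×10⁻³
  epoxy: M = 5.75×10⁻³
  maraging steel: M = 5.23×10⁻³
  alumina ceramic: M = 4.26×10⁻³
Highest index: magnesium alloy.

magnesium alloy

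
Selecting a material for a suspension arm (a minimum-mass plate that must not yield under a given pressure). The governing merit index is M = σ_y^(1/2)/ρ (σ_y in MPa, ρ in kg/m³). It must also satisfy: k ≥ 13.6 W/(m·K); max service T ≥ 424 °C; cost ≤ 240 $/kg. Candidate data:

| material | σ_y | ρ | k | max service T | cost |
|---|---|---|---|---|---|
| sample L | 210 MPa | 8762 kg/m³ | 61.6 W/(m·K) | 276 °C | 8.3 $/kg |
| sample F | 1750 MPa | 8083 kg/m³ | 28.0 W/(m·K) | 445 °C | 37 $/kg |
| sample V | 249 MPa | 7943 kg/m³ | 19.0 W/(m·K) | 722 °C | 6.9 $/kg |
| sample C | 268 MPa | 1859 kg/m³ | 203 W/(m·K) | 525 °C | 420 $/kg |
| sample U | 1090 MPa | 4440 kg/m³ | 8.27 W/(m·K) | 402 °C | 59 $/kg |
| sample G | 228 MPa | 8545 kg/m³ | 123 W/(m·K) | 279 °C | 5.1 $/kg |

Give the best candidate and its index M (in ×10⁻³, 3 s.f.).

sample F, M = 5.18×10⁻³

Screen on constraints: k ≥ 13.6 W/(m·K); max service T ≥ 424 °C; cost ≤ 240 $/kg. Survivors: sample F, sample V.
Computing M directly (units already consistent):
  sample F: M = 5.18×10⁻³
  sample V: M = 1.99×10⁻³
Sample F ranks first.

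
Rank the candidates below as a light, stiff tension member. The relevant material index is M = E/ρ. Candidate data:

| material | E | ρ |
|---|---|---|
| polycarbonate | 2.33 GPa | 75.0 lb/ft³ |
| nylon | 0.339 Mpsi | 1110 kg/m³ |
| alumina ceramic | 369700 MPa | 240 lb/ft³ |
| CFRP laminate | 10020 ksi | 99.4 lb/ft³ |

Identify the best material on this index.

Convert each candidate to consistent units, then evaluate M:
  polycarbonate: E = 2.330 GPa, ρ = 1201 kg/m³
  nylon: E = 2.337 GPa, ρ = 1110 kg/m³
  alumina ceramic: E = 369.7 GPa, ρ = 3844 kg/m³
  CFRP laminate: E = 69.09 GPa, ρ = 1592 kg/m³
  alumina ceramic: M = 96.2 MN·m/kg
  CFRP laminate: M = 43.4 MN·m/kg
  nylon: M = 2.11 MN·m/kg
  polycarbonate: M = 1.94 MN·m/kg
The maximum is for alumina ceramic.

alumina ceramic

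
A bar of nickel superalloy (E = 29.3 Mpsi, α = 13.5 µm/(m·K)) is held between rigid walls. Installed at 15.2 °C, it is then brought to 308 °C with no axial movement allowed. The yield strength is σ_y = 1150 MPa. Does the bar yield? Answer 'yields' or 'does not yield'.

does not yield

E = 29.3 Mpsi = 202.0 GPa.
ΔT = 292.8 K. Constrained thermal stress σ = E·α·ΔT = 202.0×10³ MPa × 13.5×10⁻⁶ × 292.8 = 799 MPa (compressive).
Compare to σ_y = 1150 MPa: σ < σ_y, so it does not yield.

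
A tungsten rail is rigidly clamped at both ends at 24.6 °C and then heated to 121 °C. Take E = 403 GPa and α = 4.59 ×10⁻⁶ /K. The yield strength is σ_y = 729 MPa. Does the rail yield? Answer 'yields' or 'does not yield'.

does not yield

ΔT = 96.40 K. Constrained thermal stress σ = E·α·ΔT = 403.0×10³ MPa × 4.59×10⁻⁶ × 96.40 = 178 MPa (compressive).
Compare to σ_y = 729 MPa: σ < σ_y, so it does not yield.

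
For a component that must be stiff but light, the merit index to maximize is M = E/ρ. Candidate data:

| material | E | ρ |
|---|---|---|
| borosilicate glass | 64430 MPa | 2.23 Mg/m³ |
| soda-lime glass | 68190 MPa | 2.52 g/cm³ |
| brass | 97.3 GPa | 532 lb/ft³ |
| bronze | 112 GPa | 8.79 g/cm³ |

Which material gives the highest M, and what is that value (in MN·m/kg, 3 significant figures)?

In SI units:
  borosilicate glass: E = 64.43 GPa, ρ = 2230 kg/m³
  soda-lime glass: E = 68.19 GPa, ρ = 2520 kg/m³
  brass: E = 97.30 GPa, ρ = 8522 kg/m³
  bronze: E = 112.0 GPa, ρ = 8790 kg/m³
  borosilicate glass: M = 28.9 MN·m/kg
  soda-lime glass: M = 27.1 MN·m/kg
  bronze: M = 12.7 MN·m/kg
  brass: M = 11.4 MN·m/kg
Borosilicate glass ranks first.

borosilicate glass, M = 28.9 MN·m/kg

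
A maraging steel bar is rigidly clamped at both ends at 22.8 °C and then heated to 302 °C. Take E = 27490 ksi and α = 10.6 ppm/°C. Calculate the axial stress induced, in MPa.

E = 27490 ksi = 189.5 GPa.
ΔT = 279.2 K. Constrained thermal stress σ = E·α·ΔT = 189.5×10³ MPa × 10.6×10⁻⁶ × 279.2 = 561 MPa (compressive).

561 MPa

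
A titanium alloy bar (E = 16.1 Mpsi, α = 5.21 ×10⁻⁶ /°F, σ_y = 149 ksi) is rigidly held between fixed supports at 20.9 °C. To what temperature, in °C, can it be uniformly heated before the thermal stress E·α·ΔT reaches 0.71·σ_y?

722 °C

E = 16.1 Mpsi = 111.0 GPa.
α = 5.21×10⁻⁶/°F × 9/5 = 9.38×10⁻⁶/K.
σ_y = 149 ksi = 1027 MPa.
E·α·ΔT = 729.4 MPa ⇒ ΔT = 729.4 / (111.0×10³ × 9.38×10⁻⁶) = 700.7 K.
T = 20.9 + 700.7 = 721.6 °C.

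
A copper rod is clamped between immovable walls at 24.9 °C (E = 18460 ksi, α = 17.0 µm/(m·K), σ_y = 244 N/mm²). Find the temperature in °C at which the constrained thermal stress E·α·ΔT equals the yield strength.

E = 18460 ksi = 127.3 GPa.
σ_y = 244 N/mm² = 244.0 MPa.
E·α·ΔT = 244.0 MPa ⇒ ΔT = 244.0 / (127.3×10³ × 17.0×10⁻⁶) = 112.8 K.
T = 24.9 + 112.8 = 137.7 °C.

138 °C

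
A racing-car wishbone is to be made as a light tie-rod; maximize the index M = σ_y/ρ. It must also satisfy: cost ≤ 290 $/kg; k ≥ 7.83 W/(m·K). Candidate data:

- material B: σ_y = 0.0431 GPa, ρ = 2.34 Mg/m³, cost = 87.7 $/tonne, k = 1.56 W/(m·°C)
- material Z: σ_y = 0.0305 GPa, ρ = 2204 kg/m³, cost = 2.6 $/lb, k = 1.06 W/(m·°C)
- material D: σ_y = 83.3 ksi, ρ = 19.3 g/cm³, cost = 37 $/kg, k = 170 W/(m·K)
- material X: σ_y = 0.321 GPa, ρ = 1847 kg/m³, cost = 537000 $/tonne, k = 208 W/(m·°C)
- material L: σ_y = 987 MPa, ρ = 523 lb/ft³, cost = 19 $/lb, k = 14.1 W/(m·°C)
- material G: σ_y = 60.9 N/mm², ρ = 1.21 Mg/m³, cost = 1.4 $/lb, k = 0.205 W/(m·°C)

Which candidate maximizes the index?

Screen on constraints: cost ≤ 290 $/kg; k ≥ 7.83 W/(m·K). Survivors: material D, material L.
After converting to SI:
  material D: σ_y = 574.3 MPa, ρ = 19300 kg/m³
  material L: σ_y = 987.0 MPa, ρ = 8378 kg/m³
  material L: M = 118 kN·m/kg
  material D: M = 29.8 kN·m/kg
The maximum is for material L.

material L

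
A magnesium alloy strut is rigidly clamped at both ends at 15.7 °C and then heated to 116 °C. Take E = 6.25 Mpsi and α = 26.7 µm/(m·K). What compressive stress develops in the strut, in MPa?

E = 6.25 Mpsi = 43.09 GPa.
ΔT = 100.3 K. Constrained thermal stress σ = E·α·ΔT = 43.09×10³ MPa × 26.7×10⁻⁶ × 100.3 = 115 MPa (compressive).

115 MPa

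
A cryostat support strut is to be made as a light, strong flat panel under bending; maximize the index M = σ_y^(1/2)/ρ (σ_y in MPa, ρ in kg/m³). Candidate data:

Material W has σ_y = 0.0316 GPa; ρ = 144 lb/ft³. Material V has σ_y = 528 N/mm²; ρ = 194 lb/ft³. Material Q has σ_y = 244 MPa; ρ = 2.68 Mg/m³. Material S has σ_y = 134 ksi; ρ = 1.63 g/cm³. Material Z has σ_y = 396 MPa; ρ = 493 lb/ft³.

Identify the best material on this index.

Putting every candidate on a common basis:
  material W: σ_y = 31.60 MPa, ρ = 2307 kg/m³
  material V: σ_y = 528.0 MPa, ρ = 3108 kg/m³
  material Q: σ_y = 244.0 MPa, ρ = 2680 kg/m³
  material S: σ_y = 923.9 MPa, ρ = 1630 kg/m³
  material Z: σ_y = 396.0 MPa, ρ = 7897 kg/m³
  material S: M = 18.6×10⁻³
  material V: M = 7.39×10⁻³
  material Q: M = 5.83×10⁻³
  material Z: M = 2.52×10⁻³
  material W: M = 2.44×10⁻³
The maximum is for material S.

material S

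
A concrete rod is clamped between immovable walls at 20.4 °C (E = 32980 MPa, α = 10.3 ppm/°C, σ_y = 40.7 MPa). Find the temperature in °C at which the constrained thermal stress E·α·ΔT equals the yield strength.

E = 32980 MPa = 32.98 GPa.
E·α·ΔT = 40.70 MPa ⇒ ΔT = 40.70 / (32.98×10³ × 10.3×10⁻⁶) = 119.8 K.
T = 20.4 + 119.8 = 140.2 °C.

140 °C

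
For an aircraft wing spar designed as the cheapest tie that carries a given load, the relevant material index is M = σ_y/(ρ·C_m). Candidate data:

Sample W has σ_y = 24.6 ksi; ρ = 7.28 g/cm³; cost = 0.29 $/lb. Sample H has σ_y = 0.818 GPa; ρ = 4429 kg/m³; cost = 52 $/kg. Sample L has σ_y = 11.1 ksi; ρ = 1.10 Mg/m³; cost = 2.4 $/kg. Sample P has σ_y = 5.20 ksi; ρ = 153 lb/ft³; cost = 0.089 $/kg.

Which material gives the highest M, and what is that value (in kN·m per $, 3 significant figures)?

After converting to SI:
  sample W: σ_y = 169.6 MPa, ρ = 7280 kg/m³, cost = 0.6393 $/kg
  sample H: σ_y = 818.0 MPa, ρ = 4429 kg/m³, cost = 52.00 $/kg
  sample L: σ_y = 76.53 MPa, ρ = 1100 kg/m³, cost = 2.400 $/kg
  sample P: σ_y = 35.85 MPa, ρ = 2451 kg/m³, cost = 0.08900 $/kg
  sample P: M = 164 kN·m per $
  sample W: M = 36.4 kN·m per $
  sample L: M = 29.0 kN·m per $
  sample H: M = 3.55 kN·m per $
Highest index: sample P.

sample P, M = 164 kN·m per $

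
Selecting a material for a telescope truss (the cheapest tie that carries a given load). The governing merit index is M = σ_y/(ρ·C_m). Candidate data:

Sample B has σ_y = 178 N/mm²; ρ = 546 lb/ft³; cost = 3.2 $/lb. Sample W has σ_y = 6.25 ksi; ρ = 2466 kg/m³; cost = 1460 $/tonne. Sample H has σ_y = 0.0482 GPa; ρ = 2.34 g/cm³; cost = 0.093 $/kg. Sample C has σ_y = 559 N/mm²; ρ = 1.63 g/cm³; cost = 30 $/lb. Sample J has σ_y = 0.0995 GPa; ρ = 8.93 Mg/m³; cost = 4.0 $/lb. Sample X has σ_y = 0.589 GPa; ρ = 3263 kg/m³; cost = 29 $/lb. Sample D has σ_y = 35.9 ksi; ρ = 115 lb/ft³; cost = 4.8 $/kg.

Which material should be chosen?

sample H

After converting to SI:
  sample B: σ_y = 178.0 MPa, ρ = 8746 kg/m³, cost = 7.055 $/kg
  sample W: σ_y = 43.09 MPa, ρ = 2466 kg/m³, cost = 1.460 $/kg
  sample H: σ_y = 48.20 MPa, ρ = 2340 kg/m³, cost = 0.09300 $/kg
  sample C: σ_y = 559.0 MPa, ρ = 1630 kg/m³, cost = 66.14 $/kg
  sample J: σ_y = 99.50 MPa, ρ = 8930 kg/m³, cost = 8.818 $/kg
  sample X: σ_y = 589.0 MPa, ρ = 3263 kg/m³, cost = 63.93 $/kg
  sample D: σ_y = 247.5 MPa, ρ = 1842 kg/m³, cost = 4.800 $/kg
  sample H: M = 221 kN·m per $
  sample D: M = 28.0 kN·m per $
  sample W: M = 12.0 kN·m per $
  sample C: M = 5.19 kN·m per $
  sample B: M = 2.88 kN·m per $
  sample X: M = 2.82 kN·m per $
  sample J: M = 1.26 kN·m per $
The maximum is for sample H.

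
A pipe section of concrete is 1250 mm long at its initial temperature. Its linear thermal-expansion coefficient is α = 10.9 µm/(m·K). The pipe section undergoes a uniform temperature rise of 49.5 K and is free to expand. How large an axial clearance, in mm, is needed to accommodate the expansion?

ΔL = α·L₀·ΔT = 10.9×10⁻⁶ × 1250 mm × 49.50 K = 0.674 mm.

0.674 mm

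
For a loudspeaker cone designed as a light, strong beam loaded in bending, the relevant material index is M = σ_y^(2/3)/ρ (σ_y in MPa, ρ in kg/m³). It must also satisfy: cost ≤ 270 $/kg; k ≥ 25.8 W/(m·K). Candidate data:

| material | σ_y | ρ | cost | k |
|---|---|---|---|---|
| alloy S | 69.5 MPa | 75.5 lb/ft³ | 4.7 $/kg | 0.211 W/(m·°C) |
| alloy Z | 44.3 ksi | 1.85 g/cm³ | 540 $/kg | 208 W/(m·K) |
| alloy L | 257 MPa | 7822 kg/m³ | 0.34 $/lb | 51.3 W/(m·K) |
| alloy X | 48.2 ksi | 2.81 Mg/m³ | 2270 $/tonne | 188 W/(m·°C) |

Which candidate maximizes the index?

alloy X

Screen on constraints: cost ≤ 270 $/kg; k ≥ 25.8 W/(m·K). Survivors: alloy L, alloy X.
After converting to SI:
  alloy L: σ_y = 257.0 MPa, ρ = 7822 kg/m³
  alloy X: σ_y = 332.3 MPa, ρ = 2810 kg/m³
  alloy X: M = 17.1×10⁻³
  alloy L: M = 5.17×10⁻³
Alloy X ranks first.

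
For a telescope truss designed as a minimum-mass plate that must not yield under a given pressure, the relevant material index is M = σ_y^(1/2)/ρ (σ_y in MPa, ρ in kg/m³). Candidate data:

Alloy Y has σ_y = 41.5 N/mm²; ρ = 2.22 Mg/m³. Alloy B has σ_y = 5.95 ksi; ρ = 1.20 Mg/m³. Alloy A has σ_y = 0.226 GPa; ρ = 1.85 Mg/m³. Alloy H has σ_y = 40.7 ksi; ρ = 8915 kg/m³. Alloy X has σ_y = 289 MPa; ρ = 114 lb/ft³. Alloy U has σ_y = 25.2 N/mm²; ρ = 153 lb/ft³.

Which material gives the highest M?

alloy X

After converting to SI:
  alloy Y: σ_y = 41.50 MPa, ρ = 2220 kg/m³
  alloy B: σ_y = 41.02 MPa, ρ = 1200 kg/m³
  alloy A: σ_y = 226.0 MPa, ρ = 1850 kg/m³
  alloy H: σ_y = 280.6 MPa, ρ = 8915 kg/m³
  alloy X: σ_y = 289.0 MPa, ρ = 1826 kg/m³
  alloy U: σ_y = 25.20 MPa, ρ = 2451 kg/m³
  alloy X: M = 9.31×10⁻³
  alloy A: M = 8.13×10⁻³
  alloy B: M = 5.34×10⁻³
  alloy Y: M = 2.90×10⁻³
  alloy U: M = 2.05×10⁻³
  alloy H: M = 1.88×10⁻³
Alloy X has the largest M.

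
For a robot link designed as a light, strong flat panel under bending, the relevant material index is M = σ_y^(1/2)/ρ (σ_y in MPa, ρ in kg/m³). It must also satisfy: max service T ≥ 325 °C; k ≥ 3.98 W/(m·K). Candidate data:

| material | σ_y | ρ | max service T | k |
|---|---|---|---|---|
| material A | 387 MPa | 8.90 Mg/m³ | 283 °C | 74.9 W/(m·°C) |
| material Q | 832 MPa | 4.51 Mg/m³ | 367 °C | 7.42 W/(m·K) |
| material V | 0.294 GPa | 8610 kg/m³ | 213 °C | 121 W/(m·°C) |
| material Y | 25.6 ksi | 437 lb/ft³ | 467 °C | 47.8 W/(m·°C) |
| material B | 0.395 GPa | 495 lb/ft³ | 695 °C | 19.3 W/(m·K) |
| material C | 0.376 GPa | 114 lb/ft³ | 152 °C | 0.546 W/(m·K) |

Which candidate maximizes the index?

Screen on constraints: max service T ≥ 325 °C; k ≥ 3.98 W/(m·K). Survivors: material Q, material Y, material B.
After converting to SI:
  material Q: σ_y = 832.0 MPa, ρ = 4510 kg/m³
  material Y: σ_y = 176.5 MPa, ρ = 7000 kg/m³
  material B: σ_y = 395.0 MPa, ρ = 7929 kg/m³
  material Q: M = 6.40×10⁻³
  material B: M = 2.51×10⁻³
  material Y: M = 1.90×10⁻³
The maximum is for material Q.

material Q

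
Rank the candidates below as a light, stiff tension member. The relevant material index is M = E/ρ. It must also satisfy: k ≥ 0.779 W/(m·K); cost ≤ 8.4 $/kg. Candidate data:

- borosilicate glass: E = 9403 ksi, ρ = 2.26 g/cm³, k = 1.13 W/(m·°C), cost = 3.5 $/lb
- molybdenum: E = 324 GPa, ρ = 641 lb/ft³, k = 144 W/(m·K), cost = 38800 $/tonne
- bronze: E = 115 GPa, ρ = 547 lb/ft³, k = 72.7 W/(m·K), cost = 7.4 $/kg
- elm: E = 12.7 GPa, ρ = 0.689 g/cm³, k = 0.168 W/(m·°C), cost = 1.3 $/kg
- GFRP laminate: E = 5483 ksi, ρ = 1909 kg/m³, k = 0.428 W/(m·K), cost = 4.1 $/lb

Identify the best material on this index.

borosilicate glass

Screen on constraints: k ≥ 0.779 W/(m·K); cost ≤ 8.4 $/kg. Survivors: borosilicate glass, bronze.
Putting every candidate on a common basis:
  borosilicate glass: E = 64.83 GPa, ρ = 2260 kg/m³
  bronze: E = 115.0 GPa, ρ = 8762 kg/m³
  borosilicate glass: M = 28.7 MN·m/kg
  bronze: M = 13.1 MN·m/kg
Highest index: borosilicate glass.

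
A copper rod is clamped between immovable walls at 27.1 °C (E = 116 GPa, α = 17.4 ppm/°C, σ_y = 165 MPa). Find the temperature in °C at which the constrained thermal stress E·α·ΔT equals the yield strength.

109 °C

E·α·ΔT = 165.0 MPa ⇒ ΔT = 165.0 / (116.0×10³ × 17.4×10⁻⁶) = 81.75 K.
T = 27.1 + 81.75 = 108.8 °C.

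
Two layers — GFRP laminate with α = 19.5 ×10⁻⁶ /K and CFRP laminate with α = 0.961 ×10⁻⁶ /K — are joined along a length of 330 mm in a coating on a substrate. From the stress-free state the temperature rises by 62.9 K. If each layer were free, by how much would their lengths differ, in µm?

Δα = |19.5 − 0.961|×10⁻⁶/K = 18.5×10⁻⁶/K.
ΔL_mismatch = Δα·L·ΔT = 18.5×10⁻⁶ × 330.0 mm × 62.9 K = 385 µm.

385 µm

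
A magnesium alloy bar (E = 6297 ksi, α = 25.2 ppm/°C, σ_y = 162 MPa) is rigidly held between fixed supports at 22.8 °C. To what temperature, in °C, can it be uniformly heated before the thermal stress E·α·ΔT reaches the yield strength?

171 °C

E = 6297 ksi = 43.42 GPa.
E·α·ΔT = 162.0 MPa ⇒ ΔT = 162.0 / (43.42×10³ × 25.2×10⁻⁶) = 148.1 K.
T = 22.8 + 148.1 = 170.9 °C.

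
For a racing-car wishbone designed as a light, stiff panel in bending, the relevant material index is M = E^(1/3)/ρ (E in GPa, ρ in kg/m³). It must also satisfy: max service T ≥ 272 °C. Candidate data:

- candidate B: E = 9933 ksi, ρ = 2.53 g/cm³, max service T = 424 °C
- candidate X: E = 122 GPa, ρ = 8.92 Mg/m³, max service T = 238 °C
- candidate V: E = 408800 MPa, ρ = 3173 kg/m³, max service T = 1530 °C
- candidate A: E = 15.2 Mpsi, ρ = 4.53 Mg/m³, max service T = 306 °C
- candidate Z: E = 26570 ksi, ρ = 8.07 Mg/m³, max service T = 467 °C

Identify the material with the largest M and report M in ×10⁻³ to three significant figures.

Screen on constraints: max service T ≥ 272 °C. Survivors: candidate B, candidate V, candidate A, candidate Z.
Putting every candidate on a common basis:
  candidate B: E = 68.49 GPa, ρ = 2530 kg/m³
  candidate V: E = 408.8 GPa, ρ = 3173 kg/m³
  candidate A: E = 104.8 GPa, ρ = 4530 kg/m³
  candidate Z: E = 183.2 GPa, ρ = 8070 kg/m³
  candidate V: M = 2.34×10⁻³
  candidate B: M = 1.62×10⁻³
  candidate A: M = 1.04×10⁻³
  candidate Z: M = 0.704×10⁻³
Candidate V has the largest M.

candidate V, M = 2.34×10⁻³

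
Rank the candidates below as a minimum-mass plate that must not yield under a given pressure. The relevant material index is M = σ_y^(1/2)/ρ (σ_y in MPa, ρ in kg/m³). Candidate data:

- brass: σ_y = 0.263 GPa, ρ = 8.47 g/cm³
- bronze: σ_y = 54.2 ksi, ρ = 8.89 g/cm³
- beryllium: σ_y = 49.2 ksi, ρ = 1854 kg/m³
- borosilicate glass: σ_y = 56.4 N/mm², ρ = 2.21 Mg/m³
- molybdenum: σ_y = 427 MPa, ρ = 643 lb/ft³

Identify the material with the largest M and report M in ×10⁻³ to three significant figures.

Convert each candidate to consistent units, then evaluate M:
  brass: σ_y = 263.0 MPa, ρ = 8470 kg/m³
  bronze: σ_y = 373.7 MPa, ρ = 8890 kg/m³
  beryllium: σ_y = 339.2 MPa, ρ = 1854 kg/m³
  borosilicate glass: σ_y = 56.40 MPa, ρ = 2210 kg/m³
  molybdenum: σ_y = 427.0 MPa, ρ = 10300 kg/m³
  beryllium: M = 9.93×10⁻³
  borosilicate glass: M = 3.40×10⁻³
  bronze: M = 2.17×10⁻³
  molybdenum: M = 2.01×10⁻³
  brass: M = 1.91×10⁻³
Beryllium has the largest M.

beryllium, M = 9.93×10⁻³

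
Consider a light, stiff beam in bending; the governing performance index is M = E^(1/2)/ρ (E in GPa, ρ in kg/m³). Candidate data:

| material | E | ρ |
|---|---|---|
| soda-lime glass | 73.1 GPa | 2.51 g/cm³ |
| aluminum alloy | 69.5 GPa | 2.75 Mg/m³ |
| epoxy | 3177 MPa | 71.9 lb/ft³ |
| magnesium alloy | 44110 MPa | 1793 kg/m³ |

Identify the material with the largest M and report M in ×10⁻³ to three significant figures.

magnesium alloy, M = 3.70×10⁻³

After converting to SI:
  soda-lime glass: E = 73.10 GPa, ρ = 2510 kg/m³
  aluminum alloy: E = 69.50 GPa, ρ = 2750 kg/m³
  epoxy: E = 3.177 GPa, ρ = 1152 kg/m³
  magnesium alloy: E = 44.11 GPa, ρ = 1793 kg/m³
  magnesium alloy: M = 3.70×10⁻³
  soda-lime glass: M = 3.41×10⁻³
  aluminum alloy: M = 3.03×10⁻³
  epoxy: M = 1.55×10⁻³
The maximum is for magnesium alloy.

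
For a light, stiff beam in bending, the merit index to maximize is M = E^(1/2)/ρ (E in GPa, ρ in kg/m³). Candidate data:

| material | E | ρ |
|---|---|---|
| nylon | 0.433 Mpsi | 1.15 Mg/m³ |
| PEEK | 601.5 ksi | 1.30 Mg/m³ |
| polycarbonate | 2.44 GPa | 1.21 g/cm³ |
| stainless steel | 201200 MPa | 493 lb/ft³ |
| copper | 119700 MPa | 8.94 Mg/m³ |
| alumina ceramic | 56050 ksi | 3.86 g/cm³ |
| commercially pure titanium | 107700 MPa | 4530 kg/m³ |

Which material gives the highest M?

alumina ceramic

Putting every candidate on a common basis:
  nylon: E = 2.985 GPa, ρ = 1150 kg/m³
  PEEK: E = 4.147 GPa, ρ = 1300 kg/m³
  polycarbonate: E = 2.440 GPa, ρ = 1210 kg/m³
  stainless steel: E = 201.2 GPa, ρ = 7897 kg/m³
  copper: E = 119.7 GPa, ρ = 8940 kg/m³
  alumina ceramic: E = 386.5 GPa, ρ = 3860 kg/m³
  commercially pure titanium: E = 107.7 GPa, ρ = 4530 kg/m³
  alumina ceramic: M = 5.09×10⁻³
  commercially pure titanium: M = 2.29×10⁻³
  stainless steel: M = 1.80×10⁻³
  PEEK: M = 1.57×10⁻³
  nylon: M = 1.50×10⁻³
  polycarbonate: M = 1.29×10⁻³
  copper: M = 1.22×10⁻³
Alumina ceramic has the largest M.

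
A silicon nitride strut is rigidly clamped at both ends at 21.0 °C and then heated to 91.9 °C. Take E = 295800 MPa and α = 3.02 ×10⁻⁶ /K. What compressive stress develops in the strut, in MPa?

E = 295800 MPa = 295.8 GPa.
ΔT = 70.90 K. Constrained thermal stress σ = E·α·ΔT = 295.8×10³ MPa × 3.02×10⁻⁶ × 70.90 = 63.3 MPa (compressive).

63.3 MPa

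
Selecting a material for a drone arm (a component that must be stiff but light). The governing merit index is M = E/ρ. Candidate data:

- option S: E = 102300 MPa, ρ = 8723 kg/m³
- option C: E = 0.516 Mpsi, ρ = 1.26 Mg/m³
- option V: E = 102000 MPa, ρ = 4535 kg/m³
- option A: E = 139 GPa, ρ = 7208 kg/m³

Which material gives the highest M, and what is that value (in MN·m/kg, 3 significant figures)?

Putting every candidate on a common basis:
  option S: E = 102.3 GPa, ρ = 8723 kg/m³
  option C: E = 3.558 GPa, ρ = 1260 kg/m³
  option V: E = 102.0 GPa, ρ = 4535 kg/m³
  option A: E = 139.0 GPa, ρ = 7208 kg/m³
  option V: M = 22.5 MN·m/kg
  option A: M = 19.3 MN·m/kg
  option S: M = 11.7 MN·m/kg
  option C: M = 2.82 MN·m/kg
Highest index: option V.

option V, M = 22.5 MN·m/kg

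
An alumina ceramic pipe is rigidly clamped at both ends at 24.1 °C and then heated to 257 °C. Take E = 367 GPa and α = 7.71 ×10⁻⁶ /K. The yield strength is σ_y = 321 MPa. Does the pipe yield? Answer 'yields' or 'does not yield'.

ΔT = 232.9 K. Constrained thermal stress σ = E·α·ΔT = 367.0×10³ MPa × 7.71×10⁻⁶ × 232.9 = 659 MPa (compressive).
Compare to σ_y = 321 MPa: σ ≥ σ_y, so it yields.

yields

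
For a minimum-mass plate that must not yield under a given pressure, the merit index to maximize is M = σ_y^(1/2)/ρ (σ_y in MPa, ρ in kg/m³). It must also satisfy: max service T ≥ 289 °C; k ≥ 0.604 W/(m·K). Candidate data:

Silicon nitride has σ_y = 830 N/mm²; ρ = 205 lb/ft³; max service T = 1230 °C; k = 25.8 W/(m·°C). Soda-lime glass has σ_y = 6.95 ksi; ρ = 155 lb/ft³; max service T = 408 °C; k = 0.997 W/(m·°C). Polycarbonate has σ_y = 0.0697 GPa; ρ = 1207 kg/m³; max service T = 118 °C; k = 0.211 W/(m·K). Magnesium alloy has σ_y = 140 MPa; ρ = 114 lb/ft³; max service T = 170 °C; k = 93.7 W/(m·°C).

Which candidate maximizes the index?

silicon nitride

Screen on constraints: max service T ≥ 289 °C; k ≥ 0.604 W/(m·K). Survivors: silicon nitride, soda-lime glass.
Putting every candidate on a common basis:
  silicon nitride: σ_y = 830.0 MPa, ρ = 3284 kg/m³
  soda-lime glass: σ_y = 47.92 MPa, ρ = 2483 kg/m³
  silicon nitride: M = 8.77×10⁻³
  soda-lime glass: M = 2.79×10⁻³
Highest index: silicon nitride.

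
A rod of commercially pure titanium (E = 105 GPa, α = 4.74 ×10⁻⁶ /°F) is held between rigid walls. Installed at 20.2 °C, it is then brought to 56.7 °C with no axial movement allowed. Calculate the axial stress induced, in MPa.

32.7 MPa

α = 4.74×10⁻⁶/°F × 9/5 = 8.53×10⁻⁶/K.
ΔT = 36.50 K. Constrained thermal stress σ = E·α·ΔT = 105.0×10³ MPa × 8.53×10⁻⁶ × 36.50 = 32.7 MPa (compressive).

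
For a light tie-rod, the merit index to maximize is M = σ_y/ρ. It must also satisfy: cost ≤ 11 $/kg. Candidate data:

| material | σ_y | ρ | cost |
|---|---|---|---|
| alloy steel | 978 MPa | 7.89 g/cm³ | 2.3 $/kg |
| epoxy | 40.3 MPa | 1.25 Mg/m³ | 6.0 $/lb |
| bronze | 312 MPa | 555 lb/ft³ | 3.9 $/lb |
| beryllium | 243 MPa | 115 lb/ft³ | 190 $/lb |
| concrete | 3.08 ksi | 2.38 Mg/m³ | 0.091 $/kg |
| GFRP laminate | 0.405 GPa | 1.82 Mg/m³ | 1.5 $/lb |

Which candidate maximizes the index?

Screen on constraints: cost ≤ 11 $/kg. Survivors: alloy steel, bronze, concrete, GFRP laminate.
After converting to SI:
  alloy steel: σ_y = 978.0 MPa, ρ = 7890 kg/m³
  bronze: σ_y = 312.0 MPa, ρ = 8890 kg/m³
  concrete: σ_y = 21.24 MPa, ρ = 2380 kg/m³
  GFRP laminate: σ_y = 405.0 MPa, ρ = 1820 kg/m³
  GFRP laminate: M = 223 kN·m/kg
  alloy steel: M = 124 kN·m/kg
  bronze: M = 35.1 kN·m/kg
  concrete: M = 8.92 kN·m/kg
The maximum is for GFRP laminate.

GFRP laminate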